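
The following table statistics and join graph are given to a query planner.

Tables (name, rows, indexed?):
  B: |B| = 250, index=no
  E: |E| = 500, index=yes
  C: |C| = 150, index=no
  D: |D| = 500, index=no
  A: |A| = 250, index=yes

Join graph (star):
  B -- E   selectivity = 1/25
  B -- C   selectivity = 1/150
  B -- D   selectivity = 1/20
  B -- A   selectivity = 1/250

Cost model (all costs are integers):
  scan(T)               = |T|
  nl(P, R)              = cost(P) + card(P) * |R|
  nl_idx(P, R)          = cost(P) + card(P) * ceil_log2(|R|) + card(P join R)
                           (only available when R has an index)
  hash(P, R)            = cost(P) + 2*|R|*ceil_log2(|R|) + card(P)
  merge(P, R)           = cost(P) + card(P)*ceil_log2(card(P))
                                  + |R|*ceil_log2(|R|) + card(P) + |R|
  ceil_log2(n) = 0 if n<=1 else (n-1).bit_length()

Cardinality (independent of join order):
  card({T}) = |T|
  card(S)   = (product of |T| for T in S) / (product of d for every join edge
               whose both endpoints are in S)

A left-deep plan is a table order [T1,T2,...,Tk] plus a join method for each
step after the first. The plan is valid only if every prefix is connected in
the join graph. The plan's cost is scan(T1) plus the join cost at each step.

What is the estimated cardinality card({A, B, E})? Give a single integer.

5000

Tables in S: A(250), B(250), E(500)
Edges inside S: B-E(d=25), B-A(d=250)
numerator = 250 * 250 * 500 = 31250000
denominator = 25 * 250 = 6250
card(S) = 31250000 / 6250 = 5000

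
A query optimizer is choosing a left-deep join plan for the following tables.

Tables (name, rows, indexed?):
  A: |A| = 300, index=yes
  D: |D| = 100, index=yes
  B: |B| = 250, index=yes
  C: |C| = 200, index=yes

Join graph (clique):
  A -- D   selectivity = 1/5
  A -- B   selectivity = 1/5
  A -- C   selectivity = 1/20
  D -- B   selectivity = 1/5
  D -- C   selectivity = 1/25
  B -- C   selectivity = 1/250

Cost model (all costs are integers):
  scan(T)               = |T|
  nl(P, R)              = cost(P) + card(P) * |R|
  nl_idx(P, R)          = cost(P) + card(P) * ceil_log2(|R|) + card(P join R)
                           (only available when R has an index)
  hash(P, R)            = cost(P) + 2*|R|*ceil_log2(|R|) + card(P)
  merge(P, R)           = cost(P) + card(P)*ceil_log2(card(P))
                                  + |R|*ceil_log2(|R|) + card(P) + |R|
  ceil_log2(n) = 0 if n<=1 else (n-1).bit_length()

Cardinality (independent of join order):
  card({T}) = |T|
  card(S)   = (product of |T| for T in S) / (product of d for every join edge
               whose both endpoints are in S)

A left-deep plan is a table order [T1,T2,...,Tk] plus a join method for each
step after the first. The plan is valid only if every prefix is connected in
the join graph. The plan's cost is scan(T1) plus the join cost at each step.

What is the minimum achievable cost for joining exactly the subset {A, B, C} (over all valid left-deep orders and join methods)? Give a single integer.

4400

Selinger DP over subsets of {A,B,C}:
  {A}: scan cost=300, card=300
  {B}: scan cost=250, card=250
  {C}: scan cost=200, card=200
  {AB}: card=15000; try (B,hash)→4600, (A,merge)→5500, (B,merge)→5550, (A,hash)→5900, (A,nl_idx)→17500, (B,nl_idx)→17700 …(+2); best=4600 via (B,hash)
  {AC}: card=3000; try (C,hash)→3800, (A,merge)→5000, (A,nl_idx)→5000, (C,merge)→5100, (C,nl_idx)→5700, (A,hash)→5800 …(+2); best=3800 via (C,hash)
  {BC}: card=200; try (B,nl_idx)→2000, (C,nl_idx)→2450, (C,hash)→3700, (B,merge)→4250, (C,merge)→4300, (B,hash)→4400 …(+2); best=2000 via (B,nl_idx)
  {ABC}: card=600; try (A,nl_idx)→4400, (A,merge)→6800, (A,hash)→7600, (B,hash)→10800, (C,hash)→22800, (B,nl_idx)→28400 …(+6); best=4400 via (A,nl_idx)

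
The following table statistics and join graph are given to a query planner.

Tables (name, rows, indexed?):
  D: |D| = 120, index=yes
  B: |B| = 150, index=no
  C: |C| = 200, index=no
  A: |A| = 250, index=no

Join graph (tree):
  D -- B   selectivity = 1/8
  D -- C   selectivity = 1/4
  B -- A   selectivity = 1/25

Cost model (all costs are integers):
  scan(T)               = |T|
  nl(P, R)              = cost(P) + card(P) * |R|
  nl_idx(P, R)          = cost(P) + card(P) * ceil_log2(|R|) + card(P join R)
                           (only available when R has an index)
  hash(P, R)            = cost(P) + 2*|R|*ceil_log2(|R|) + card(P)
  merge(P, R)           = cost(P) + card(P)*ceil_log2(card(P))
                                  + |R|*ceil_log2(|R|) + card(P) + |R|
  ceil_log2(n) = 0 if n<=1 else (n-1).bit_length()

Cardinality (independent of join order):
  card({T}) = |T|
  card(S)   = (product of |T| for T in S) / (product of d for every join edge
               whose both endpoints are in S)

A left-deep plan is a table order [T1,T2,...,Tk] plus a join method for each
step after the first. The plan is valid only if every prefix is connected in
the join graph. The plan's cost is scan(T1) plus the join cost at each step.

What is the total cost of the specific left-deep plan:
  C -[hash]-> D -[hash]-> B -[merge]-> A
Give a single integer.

step 1: scan C: cost=200, card=200
step 2: join D via hash
    card(P join D) = 200*120/(4) = 6000
    cost = 200 + 2*120*7 + 200 = 2080
step 3: join B via hash
    card(P join B) = 6000*150/(8) = 112500
    cost = 2080 + 2*150*8 + 6000 = 10480
step 4: join A via merge
    card(P join A) = 112500*250/(25) = 1125000
    cost = 10480 + 112500*17 + 250*8 + 112500 + 250 = 2037730

2037730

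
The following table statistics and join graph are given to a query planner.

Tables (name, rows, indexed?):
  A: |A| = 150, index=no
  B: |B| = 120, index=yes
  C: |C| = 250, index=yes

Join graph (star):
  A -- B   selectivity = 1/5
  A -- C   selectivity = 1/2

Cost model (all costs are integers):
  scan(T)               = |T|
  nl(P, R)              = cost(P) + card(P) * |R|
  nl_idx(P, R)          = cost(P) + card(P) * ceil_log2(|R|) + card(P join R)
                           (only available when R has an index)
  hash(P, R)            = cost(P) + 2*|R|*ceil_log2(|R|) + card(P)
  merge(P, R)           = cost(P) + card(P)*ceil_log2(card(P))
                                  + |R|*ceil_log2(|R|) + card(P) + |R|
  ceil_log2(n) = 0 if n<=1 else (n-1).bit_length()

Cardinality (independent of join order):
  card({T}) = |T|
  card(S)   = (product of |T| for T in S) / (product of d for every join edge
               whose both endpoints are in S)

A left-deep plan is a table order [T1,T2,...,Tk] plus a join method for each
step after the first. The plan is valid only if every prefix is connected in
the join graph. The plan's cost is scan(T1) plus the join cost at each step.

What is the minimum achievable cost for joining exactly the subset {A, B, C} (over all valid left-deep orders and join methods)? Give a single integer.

9580

Selinger DP over subsets of {A,B,C}:
  {A}: scan cost=150, card=150
  {B}: scan cost=120, card=120
  {C}: scan cost=250, card=250
  {AB}: card=3600; try (B,hash)→1980, (A,merge)→2430, (B,merge)→2460, (A,hash)→2640, (B,nl_idx)→4800, (A,nl)→18120 …(+1); best=1980 via (B,hash)
  {AC}: card=18750; try (A,hash)→2900, (C,merge)→3750, (A,merge)→3850, (C,hash)→4300, (C,nl_idx)→20100, (C,nl)→37650 …(+1); best=2900 via (A,hash)
  {ABC}: card=450000; try (C,hash)→9580, (B,hash)→23330, (C,merge)→51030, (B,merge)→303860, (C,nl_idx)→480780, (B,nl_idx)→584150 …(+2); best=9580 via (C,hash)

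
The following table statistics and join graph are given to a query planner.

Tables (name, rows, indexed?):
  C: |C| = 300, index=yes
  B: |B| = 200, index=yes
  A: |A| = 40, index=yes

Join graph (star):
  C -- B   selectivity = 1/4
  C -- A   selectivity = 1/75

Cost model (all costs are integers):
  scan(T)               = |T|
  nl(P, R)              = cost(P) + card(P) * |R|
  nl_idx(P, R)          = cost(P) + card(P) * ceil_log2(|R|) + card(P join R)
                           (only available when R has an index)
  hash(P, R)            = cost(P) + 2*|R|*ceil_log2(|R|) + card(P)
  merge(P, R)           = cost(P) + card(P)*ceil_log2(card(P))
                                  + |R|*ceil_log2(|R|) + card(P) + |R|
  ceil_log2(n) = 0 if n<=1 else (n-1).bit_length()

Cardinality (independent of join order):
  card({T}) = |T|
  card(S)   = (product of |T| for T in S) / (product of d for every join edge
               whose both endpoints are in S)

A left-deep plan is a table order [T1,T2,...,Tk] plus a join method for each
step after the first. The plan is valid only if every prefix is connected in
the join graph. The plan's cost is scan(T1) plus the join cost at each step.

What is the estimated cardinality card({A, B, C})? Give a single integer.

8000

Tables in S: A(40), B(200), C(300)
Edges inside S: C-B(d=4), C-A(d=75)
numerator = 40 * 200 * 300 = 2400000
denominator = 4 * 75 = 300
card(S) = 2400000 / 300 = 8000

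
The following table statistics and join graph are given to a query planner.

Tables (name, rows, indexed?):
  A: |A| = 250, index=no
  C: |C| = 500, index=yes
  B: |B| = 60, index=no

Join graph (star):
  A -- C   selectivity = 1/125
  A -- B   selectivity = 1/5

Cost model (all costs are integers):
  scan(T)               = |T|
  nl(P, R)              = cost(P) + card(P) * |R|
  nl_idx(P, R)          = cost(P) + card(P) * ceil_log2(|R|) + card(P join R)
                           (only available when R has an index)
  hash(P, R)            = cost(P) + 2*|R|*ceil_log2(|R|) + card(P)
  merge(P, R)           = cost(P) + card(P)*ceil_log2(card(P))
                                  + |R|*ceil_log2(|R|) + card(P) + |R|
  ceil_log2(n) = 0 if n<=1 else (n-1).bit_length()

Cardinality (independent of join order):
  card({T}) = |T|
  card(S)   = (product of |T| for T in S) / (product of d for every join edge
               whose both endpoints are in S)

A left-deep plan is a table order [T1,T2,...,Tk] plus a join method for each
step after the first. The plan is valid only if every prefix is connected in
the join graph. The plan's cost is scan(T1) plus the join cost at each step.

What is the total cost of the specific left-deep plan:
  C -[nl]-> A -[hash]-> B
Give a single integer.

step 1: scan C: cost=500, card=500
step 2: join A via nl
    card(P join A) = 500*250/(125) = 1000
    cost = 500 + 500*250 = 125500
step 3: join B via hash
    card(P join B) = 1000*60/(5) = 12000
    cost = 125500 + 2*60*6 + 1000 = 127220

127220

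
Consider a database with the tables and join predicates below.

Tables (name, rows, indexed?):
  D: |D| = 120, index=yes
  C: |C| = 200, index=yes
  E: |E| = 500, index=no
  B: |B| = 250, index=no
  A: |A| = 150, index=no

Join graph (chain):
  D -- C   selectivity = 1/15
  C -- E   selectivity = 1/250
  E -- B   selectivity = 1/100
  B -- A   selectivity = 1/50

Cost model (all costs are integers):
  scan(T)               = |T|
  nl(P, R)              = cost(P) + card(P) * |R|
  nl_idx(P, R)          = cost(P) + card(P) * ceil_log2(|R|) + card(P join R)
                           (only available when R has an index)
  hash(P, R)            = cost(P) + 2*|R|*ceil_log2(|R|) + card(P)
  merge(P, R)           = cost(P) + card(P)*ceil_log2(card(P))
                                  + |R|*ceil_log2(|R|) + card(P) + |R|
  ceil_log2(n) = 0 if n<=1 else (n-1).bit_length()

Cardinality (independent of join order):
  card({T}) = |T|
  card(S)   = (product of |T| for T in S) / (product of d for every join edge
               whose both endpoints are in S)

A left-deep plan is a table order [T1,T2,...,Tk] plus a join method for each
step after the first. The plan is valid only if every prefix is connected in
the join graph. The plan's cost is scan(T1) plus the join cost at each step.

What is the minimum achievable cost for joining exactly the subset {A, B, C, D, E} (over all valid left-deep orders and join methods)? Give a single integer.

16680

Selinger DP over subsets of {A,B,C,D,E}:
  {D}: scan cost=120, card=120
  {C}: scan cost=200, card=200
  {E}: scan cost=500, card=500
  {B}: scan cost=250, card=250
  {A}: scan cost=150, card=150
  {CD}: card=1600; try (D,hash)→2080, (C,nl_idx)→2680, (C,merge)→2880, (D,merge)→2960, (D,nl_idx)→3200, (C,hash)→3440 …(+2); best=2080 via (D,hash)
  {CE}: card=400; try (C,hash)→4200, (C,nl_idx)→4900, (E,merge)→7000, (C,merge)→7300, (E,hash)→9400, (E,nl)→100200 …(+1); best=4200 via (C,hash)
  {BE}: card=1250; try (B,hash)→5000, (E,merge)→7500, (B,merge)→7750, (E,hash)→9500, (E,nl)→125250, (B,nl)→125500; best=5000 via (B,hash)
  {AB}: card=750; try (A,hash)→2900, (B,merge)→3750, (A,merge)→3850, (B,hash)→4300, (B,nl)→37650, (A,nl)→37750; best=2900 via (A,hash)
  {CDE}: card=3200; try (D,hash)→6280, (D,merge)→9160, (D,nl_idx)→10200, (E,hash)→12680, (E,merge)→26280, (D,nl)→52200 …(+1); best=6280 via (D,hash)
  {BCE}: card=1000; try (B,hash)→8600, (C,hash)→9450, (B,merge)→10450, (C,nl_idx)→16000, (C,merge)→21800, (B,nl)→104200 …(+1); best=8600 via (B,hash)
  {ABE}: card=3750; try (A,hash)→8650, (E,hash)→12650, (E,merge)→16150, (A,merge)→21350, (A,nl)→192500, (E,nl)→377900; best=8650 via (A,hash)
  {BCDE}: card=8000; try (D,hash)→11280, (B,hash)→13480, (D,merge)→20560, (D,nl_idx)→23600, (B,merge)→50130, (D,nl)→128600 …(+1); best=11280 via (D,hash)
  {ABCE}: card=3000; try (A,hash)→12000, (C,hash)→15600, (A,merge)→20950, (C,nl_idx)→41650, (C,merge)→59200, (A,nl)→158600 …(+1); best=12000 via (A,hash)
  {ABCDE}: card=24000; try (D,hash)→16680, (A,hash)→21680, (D,merge)→51960, (D,nl_idx)→57000, (A,merge)→124630, (D,nl)→372000 …(+1); best=16680 via (D,hash)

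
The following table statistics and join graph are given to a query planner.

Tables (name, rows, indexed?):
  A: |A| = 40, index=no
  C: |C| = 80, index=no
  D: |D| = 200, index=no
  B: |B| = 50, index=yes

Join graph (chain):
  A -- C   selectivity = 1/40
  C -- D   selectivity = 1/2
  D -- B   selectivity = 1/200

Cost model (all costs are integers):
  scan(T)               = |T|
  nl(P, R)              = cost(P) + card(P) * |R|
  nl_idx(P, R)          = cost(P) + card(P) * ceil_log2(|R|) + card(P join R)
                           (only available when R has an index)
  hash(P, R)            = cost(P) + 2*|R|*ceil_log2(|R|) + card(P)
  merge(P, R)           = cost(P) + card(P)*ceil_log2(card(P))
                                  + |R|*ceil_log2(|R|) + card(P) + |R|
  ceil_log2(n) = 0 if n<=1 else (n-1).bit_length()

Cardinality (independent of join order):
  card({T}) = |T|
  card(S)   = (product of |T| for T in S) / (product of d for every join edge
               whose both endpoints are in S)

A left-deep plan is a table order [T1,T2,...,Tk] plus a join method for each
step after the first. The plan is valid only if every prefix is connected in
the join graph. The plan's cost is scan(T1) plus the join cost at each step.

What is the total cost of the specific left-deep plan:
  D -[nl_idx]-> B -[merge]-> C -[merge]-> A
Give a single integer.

26720

step 1: scan D: cost=200, card=200
step 2: join B via nl_idx
    card(P join B) = 200*50/(200) = 50
    cost = 200 + 200*6 + 50 = 1450
step 3: join C via merge
    card(P join C) = 50*80/(2) = 2000
    cost = 1450 + 50*6 + 80*7 + 50 + 80 = 2440
step 4: join A via merge
    card(P join A) = 2000*40/(40) = 2000
    cost = 2440 + 2000*11 + 40*6 + 2000 + 40 = 26720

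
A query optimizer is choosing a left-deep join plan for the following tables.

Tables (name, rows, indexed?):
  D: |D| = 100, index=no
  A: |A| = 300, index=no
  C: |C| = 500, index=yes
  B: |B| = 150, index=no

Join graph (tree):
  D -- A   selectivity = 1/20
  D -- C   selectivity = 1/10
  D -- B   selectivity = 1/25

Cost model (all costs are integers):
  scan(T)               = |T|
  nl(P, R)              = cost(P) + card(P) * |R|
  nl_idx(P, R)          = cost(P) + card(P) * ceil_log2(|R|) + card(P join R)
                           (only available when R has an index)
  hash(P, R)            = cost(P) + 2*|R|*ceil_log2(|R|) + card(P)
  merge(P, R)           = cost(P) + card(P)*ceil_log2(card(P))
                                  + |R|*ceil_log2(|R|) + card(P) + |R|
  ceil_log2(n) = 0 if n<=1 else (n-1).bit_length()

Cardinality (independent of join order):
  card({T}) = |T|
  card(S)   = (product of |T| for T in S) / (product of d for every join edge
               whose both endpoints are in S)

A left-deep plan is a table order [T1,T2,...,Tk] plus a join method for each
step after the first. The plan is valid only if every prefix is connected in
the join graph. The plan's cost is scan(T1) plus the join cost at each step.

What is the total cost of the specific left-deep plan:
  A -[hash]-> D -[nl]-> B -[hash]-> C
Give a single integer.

245000

step 1: scan A: cost=300, card=300
step 2: join D via hash
    card(P join D) = 300*100/(20) = 1500
    cost = 300 + 2*100*7 + 300 = 2000
step 3: join B via nl
    card(P join B) = 1500*150/(25) = 9000
    cost = 2000 + 1500*150 = 227000
step 4: join C via hash
    card(P join C) = 9000*500/(10) = 450000
    cost = 227000 + 2*500*9 + 9000 = 245000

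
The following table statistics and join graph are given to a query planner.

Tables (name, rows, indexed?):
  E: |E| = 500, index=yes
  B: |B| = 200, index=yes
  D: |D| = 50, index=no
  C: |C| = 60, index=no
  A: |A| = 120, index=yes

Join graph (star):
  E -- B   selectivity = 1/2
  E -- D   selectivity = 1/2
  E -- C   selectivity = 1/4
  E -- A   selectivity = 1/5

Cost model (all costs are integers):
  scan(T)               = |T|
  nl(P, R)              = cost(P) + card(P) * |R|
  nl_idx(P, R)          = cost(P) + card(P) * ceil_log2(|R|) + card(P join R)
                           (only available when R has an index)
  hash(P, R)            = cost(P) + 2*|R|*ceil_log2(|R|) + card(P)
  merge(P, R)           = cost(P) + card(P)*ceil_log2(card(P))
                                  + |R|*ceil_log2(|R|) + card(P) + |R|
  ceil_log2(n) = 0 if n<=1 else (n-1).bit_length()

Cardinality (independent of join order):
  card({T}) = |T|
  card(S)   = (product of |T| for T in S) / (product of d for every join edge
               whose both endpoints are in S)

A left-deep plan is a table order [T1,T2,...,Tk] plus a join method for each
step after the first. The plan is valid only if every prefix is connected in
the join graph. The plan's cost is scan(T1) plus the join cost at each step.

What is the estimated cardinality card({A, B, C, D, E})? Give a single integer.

Tables in S: A(120), B(200), C(60), D(50), E(500)
Edges inside S: E-B(d=2), E-D(d=2), E-C(d=4), E-A(d=5)
numerator = 120 * 200 * 60 * 50 * 500 = 36000000000
denominator = 2 * 2 * 4 * 5 = 80
card(S) = 36000000000 / 80 = 450000000

450000000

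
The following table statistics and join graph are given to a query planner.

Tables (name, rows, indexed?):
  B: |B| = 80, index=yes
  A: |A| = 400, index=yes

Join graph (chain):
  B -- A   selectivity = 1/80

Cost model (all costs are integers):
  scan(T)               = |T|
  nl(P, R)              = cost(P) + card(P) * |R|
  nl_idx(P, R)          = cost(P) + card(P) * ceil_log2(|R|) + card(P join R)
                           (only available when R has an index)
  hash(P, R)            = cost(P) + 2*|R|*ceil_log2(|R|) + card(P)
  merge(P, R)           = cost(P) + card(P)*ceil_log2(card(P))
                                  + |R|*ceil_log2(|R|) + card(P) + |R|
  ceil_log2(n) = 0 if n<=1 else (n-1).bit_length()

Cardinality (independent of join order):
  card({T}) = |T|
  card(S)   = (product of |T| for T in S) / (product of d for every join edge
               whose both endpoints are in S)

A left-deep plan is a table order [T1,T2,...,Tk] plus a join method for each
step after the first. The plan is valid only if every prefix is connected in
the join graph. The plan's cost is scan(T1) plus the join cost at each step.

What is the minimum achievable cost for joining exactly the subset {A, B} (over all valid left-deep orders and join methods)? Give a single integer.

Selinger DP over subsets of {A,B}:
  {B}: scan cost=80, card=80
  {A}: scan cost=400, card=400
  {AB}: card=400; try (A,nl_idx)→1200, (B,hash)→1920, (B,nl_idx)→3600, (A,merge)→4720, (B,merge)→5040, (A,hash)→7360 …(+2); best=1200 via (A,nl_idx)

1200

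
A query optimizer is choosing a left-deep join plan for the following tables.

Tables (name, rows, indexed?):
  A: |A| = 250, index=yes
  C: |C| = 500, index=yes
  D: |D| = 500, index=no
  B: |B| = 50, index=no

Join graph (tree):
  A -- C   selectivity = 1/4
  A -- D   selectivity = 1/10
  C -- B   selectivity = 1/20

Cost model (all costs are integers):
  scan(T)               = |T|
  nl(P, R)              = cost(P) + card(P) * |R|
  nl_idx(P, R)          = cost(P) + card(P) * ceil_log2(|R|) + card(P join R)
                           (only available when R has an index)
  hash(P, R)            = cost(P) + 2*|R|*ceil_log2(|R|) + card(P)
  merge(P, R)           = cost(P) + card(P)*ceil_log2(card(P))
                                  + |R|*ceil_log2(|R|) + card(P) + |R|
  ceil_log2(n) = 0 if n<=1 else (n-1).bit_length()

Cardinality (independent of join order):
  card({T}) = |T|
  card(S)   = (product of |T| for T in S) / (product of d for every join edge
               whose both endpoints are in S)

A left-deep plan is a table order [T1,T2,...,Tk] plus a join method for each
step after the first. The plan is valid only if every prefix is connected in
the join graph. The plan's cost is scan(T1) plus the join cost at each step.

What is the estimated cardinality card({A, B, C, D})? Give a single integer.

3906250

Tables in S: A(250), B(50), C(500), D(500)
Edges inside S: A-C(d=4), A-D(d=10), C-B(d=20)
numerator = 250 * 50 * 500 * 500 = 3125000000
denominator = 4 * 10 * 20 = 800
card(S) = 3125000000 / 800 = 3906250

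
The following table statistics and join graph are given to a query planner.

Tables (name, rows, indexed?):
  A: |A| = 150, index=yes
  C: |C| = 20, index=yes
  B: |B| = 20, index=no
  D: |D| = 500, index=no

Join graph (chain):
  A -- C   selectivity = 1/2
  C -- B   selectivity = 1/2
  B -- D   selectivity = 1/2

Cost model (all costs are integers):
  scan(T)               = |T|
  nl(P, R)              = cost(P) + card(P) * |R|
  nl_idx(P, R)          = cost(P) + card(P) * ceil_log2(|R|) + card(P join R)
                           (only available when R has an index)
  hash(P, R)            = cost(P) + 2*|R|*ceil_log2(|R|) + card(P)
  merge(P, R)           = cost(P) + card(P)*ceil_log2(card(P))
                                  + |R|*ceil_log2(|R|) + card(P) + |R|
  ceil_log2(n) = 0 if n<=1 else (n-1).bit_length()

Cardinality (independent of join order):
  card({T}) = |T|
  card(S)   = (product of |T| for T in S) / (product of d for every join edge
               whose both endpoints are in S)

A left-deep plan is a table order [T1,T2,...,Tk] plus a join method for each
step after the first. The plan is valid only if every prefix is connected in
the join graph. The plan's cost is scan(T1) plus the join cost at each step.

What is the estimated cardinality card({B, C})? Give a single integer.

200

Tables in S: B(20), C(20)
Edges inside S: C-B(d=2)
numerator = 20 * 20 = 400
denominator = 2 = 2
card(S) = 400 / 2 = 200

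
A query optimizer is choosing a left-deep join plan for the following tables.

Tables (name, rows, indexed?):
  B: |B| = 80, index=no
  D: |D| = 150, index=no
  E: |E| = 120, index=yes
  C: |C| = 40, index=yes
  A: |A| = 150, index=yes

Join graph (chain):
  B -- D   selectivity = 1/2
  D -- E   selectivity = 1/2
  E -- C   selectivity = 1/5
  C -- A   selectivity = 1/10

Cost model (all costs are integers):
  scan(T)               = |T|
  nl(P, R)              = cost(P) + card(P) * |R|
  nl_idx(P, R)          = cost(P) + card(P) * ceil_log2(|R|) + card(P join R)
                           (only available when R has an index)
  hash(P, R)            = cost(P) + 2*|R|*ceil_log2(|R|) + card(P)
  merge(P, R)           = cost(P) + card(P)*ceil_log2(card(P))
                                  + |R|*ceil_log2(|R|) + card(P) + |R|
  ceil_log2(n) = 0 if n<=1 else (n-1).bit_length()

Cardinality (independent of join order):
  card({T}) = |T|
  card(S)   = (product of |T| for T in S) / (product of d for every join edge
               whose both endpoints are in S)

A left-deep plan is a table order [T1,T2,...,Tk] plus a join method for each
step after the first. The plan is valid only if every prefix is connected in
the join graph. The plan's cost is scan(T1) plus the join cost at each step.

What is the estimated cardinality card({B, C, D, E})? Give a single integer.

2880000

Tables in S: B(80), C(40), D(150), E(120)
Edges inside S: B-D(d=2), D-E(d=2), E-C(d=5)
numerator = 80 * 40 * 150 * 120 = 57600000
denominator = 2 * 2 * 5 = 20
card(S) = 57600000 / 20 = 2880000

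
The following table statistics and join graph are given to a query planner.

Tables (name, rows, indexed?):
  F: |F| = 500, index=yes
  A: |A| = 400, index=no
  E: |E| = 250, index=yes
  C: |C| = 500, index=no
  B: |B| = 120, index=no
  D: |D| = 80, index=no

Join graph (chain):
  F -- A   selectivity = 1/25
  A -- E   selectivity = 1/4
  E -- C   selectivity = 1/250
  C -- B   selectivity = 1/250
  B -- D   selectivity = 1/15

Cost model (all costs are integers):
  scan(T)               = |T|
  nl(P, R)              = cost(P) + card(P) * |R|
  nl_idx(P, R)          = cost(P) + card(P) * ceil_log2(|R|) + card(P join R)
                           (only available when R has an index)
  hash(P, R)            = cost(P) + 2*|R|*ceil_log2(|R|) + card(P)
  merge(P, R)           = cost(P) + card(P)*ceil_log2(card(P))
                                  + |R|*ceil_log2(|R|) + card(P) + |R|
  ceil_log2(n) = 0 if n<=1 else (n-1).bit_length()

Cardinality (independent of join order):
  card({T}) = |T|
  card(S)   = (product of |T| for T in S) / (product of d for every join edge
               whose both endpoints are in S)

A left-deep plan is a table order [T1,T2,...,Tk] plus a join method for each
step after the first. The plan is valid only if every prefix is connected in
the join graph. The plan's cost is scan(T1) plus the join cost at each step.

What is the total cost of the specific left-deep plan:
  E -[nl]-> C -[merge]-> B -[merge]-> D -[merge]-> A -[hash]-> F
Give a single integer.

step 1: scan E: cost=250, card=250
step 2: join C via nl
    card(P join C) = 250*500/(250) = 500
    cost = 250 + 250*500 = 125250
step 3: join B via merge
    card(P join B) = 500*120/(250) = 240
    cost = 125250 + 500*9 + 120*7 + 500 + 120 = 131210
step 4: join D via merge
    card(P join D) = 240*80/(15) = 1280
    cost = 131210 + 240*8 + 80*7 + 240 + 80 = 134010
step 5: join A via merge
    card(P join A) = 1280*400/(4) = 128000
    cost = 134010 + 1280*11 + 400*9 + 1280 + 400 = 153370
step 6: join F via hash
    card(P join F) = 128000*500/(25) = 2560000
    cost = 153370 + 2*500*9 + 128000 = 290370

290370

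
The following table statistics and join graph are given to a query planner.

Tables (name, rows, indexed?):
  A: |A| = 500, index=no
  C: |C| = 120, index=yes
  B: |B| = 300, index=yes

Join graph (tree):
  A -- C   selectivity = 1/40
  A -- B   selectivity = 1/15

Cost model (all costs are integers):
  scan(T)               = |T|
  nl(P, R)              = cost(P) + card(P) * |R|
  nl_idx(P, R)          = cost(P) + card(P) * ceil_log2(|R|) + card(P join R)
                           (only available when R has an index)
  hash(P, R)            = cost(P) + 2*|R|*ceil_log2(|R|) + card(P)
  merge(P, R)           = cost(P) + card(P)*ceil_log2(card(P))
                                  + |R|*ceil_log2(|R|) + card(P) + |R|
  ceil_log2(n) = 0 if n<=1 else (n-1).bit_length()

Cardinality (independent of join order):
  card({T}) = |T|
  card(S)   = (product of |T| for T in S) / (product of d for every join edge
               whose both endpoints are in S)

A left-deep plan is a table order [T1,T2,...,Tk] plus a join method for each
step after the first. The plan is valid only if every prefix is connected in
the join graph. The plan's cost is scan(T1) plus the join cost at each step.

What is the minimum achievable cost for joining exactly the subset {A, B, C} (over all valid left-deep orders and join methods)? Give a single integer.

9580

Selinger DP over subsets of {A,B,C}:
  {A}: scan cost=500, card=500
  {C}: scan cost=120, card=120
  {B}: scan cost=300, card=300
  {AC}: card=1500; try (C,hash)→2680, (C,nl_idx)→5500, (A,merge)→6080, (C,merge)→6460, (A,hash)→9240, (A,nl)→60120 …(+1); best=2680 via (C,hash)
  {AB}: card=10000; try (B,hash)→6400, (A,merge)→8300, (B,merge)→8500, (A,hash)→9600, (B,nl_idx)→15000, (A,nl)→150300 …(+1); best=6400 via (B,hash)
  {ABC}: card=30000; try (B,hash)→9580, (C,hash)→18080, (B,merge)→23680, (B,nl_idx)→46180, (C,nl_idx)→106400, (C,merge)→157360 …(+2); best=9580 via (B,hash)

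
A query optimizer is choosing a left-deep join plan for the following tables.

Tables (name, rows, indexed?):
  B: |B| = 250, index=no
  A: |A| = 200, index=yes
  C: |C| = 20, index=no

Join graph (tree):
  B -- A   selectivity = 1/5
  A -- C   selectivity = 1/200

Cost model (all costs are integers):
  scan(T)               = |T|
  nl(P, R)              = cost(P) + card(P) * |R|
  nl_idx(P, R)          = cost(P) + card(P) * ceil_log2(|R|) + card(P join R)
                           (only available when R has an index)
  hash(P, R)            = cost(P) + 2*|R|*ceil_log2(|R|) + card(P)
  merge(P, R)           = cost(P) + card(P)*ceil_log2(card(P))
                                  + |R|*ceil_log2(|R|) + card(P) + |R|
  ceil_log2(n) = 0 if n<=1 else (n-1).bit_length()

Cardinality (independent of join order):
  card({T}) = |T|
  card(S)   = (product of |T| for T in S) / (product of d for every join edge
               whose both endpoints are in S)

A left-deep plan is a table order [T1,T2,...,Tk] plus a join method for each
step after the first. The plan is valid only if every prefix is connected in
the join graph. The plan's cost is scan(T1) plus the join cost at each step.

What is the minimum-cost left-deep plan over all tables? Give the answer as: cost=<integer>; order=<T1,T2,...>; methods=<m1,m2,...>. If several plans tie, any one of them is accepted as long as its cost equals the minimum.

cost=2570; order=C,A,B; methods=nl_idx,merge

Selinger DP (subsets sized 1..n):
  {B}: scan cost=250, card=250
  {A}: scan cost=200, card=200
  {C}: scan cost=20, card=20
  {AB}: card=10000; try (A,hash)→3700, (B,merge)→4250, (A,merge)→4300, (B,hash)→4400, (A,nl_idx)→12250, (B,nl)→50200 …(+1); best=3700 via (A,hash)
  {AC}: card=20; try (A,nl_idx)→200, (C,hash)→600, (A,merge)→1940, (C,merge)→2120, (A,hash)→3240, (A,nl)→4020 …(+1); best=200 via (A,nl_idx)
  {ABC}: card=1000; try (B,merge)→2570, (B,hash)→4220, (B,nl)→5200, (C,hash)→13900, (C,merge)→153820, (C,nl)→203700; best=2570 via (B,merge)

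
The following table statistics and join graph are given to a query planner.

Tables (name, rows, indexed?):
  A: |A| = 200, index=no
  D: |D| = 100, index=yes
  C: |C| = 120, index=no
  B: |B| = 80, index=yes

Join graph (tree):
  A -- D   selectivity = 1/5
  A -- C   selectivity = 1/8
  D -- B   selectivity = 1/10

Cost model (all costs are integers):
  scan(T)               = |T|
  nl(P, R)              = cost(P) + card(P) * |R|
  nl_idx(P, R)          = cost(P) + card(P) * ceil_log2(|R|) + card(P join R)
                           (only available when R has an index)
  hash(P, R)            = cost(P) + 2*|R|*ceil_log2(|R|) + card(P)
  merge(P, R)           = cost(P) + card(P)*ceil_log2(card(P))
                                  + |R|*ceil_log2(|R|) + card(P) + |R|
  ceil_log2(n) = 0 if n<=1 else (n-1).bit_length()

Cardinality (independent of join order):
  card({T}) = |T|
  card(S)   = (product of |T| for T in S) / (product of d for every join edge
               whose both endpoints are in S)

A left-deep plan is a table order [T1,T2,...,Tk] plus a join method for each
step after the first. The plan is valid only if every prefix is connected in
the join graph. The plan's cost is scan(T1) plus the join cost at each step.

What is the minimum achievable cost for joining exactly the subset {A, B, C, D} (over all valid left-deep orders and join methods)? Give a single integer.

Selinger DP over subsets of {A,B,C,D}:
  {A}: scan cost=200, card=200
  {D}: scan cost=100, card=100
  {C}: scan cost=120, card=120
  {B}: scan cost=80, card=80
  {AD}: card=4000; try (D,hash)→1800, (A,merge)→2700, (D,merge)→2800, (A,hash)→3400, (D,nl_idx)→5600, (A,nl)→20100 …(+1); best=1800 via (D,hash)
  {AC}: card=3000; try (C,hash)→2080, (A,merge)→2880, (C,merge)→2960, (A,hash)→3440, (A,nl)→24120, (C,nl)→24200; best=2080 via (C,hash)
  {BD}: card=800; try (B,hash)→1320, (D,nl_idx)→1440, (D,merge)→1520, (B,merge)→1540, (D,hash)→1560, (B,nl_idx)→1600 …(+2); best=1320 via (B,hash)
  {ACD}: card=60000; try (D,hash)→6480, (C,hash)→7480, (D,merge)→41880, (C,merge)→54760, (D,nl_idx)→83080, (D,nl)→302080 …(+1); best=6480 via (D,hash)
  {ABD}: card=32000; try (A,hash)→5320, (B,hash)→6920, (A,merge)→11920, (B,merge)→54440, (B,nl_idx)→61800, (A,nl)→161320 …(+1); best=5320 via (A,hash)
  {ABCD}: card=480000; try (C,hash)→39000, (B,hash)→67600, (C,merge)→518280, (B,nl_idx)→906480, (B,merge)→1027120, (C,nl)→3845320 …(+1); best=39000 via (C,hash)

39000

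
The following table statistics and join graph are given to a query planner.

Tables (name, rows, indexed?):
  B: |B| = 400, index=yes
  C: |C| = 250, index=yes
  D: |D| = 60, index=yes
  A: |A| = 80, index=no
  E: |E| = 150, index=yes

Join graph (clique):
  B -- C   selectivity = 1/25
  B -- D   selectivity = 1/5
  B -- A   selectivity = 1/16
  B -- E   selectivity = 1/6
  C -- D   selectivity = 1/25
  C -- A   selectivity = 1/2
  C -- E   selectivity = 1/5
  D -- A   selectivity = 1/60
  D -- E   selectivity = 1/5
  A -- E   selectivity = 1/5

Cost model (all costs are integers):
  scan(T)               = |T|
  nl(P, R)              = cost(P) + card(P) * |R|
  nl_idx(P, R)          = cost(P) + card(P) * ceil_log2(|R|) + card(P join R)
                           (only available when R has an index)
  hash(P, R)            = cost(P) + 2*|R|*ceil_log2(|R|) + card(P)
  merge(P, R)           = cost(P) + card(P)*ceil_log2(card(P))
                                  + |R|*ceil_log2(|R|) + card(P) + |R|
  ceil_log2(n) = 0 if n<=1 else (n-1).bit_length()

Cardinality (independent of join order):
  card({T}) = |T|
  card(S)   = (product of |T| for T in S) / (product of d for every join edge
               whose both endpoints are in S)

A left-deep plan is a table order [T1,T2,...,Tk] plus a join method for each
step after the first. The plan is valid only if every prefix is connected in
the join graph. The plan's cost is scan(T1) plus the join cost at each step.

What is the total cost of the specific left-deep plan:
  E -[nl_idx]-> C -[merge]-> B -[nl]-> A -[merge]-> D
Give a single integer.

step 1: scan E: cost=150, card=150
step 2: join C via nl_idx
    card(P join C) = 150*250/(5) = 7500
    cost = 150 + 150*8 + 7500 = 8850
step 3: join B via merge
    card(P join B) = 7500*400/(25*6) = 20000
    cost = 8850 + 7500*13 + 400*9 + 7500 + 400 = 117850
step 4: join A via nl
    card(P join A) = 20000*80/(16*2*5) = 10000
    cost = 117850 + 20000*80 = 1717850
step 5: join D via merge
    card(P join D) = 10000*60/(5*25*60*5) = 16
    cost = 1717850 + 10000*14 + 60*6 + 10000 + 60 = 1868270

1868270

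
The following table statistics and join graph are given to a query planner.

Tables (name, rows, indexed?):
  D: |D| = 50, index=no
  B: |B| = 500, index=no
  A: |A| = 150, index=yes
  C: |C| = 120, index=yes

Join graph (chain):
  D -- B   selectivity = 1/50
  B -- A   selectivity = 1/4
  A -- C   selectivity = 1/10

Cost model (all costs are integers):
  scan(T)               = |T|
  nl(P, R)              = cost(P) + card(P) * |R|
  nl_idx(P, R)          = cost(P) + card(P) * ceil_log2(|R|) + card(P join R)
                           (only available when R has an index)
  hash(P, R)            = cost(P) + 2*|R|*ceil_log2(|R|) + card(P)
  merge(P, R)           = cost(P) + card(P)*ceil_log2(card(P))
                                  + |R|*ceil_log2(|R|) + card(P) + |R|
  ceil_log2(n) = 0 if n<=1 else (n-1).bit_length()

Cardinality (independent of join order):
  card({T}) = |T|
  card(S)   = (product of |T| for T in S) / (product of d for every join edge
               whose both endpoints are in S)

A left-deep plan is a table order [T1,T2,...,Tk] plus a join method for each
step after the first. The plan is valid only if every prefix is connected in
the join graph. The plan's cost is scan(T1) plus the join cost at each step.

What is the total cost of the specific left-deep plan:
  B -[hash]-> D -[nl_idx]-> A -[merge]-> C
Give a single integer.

325310

step 1: scan B: cost=500, card=500
step 2: join D via hash
    card(P join D) = 500*50/(50) = 500
    cost = 500 + 2*50*6 + 500 = 1600
step 3: join A via nl_idx
    card(P join A) = 500*150/(4) = 18750
    cost = 1600 + 500*8 + 18750 = 24350
step 4: join C via merge
    card(P join C) = 18750*120/(10) = 225000
    cost = 24350 + 18750*15 + 120*7 + 18750 + 120 = 325310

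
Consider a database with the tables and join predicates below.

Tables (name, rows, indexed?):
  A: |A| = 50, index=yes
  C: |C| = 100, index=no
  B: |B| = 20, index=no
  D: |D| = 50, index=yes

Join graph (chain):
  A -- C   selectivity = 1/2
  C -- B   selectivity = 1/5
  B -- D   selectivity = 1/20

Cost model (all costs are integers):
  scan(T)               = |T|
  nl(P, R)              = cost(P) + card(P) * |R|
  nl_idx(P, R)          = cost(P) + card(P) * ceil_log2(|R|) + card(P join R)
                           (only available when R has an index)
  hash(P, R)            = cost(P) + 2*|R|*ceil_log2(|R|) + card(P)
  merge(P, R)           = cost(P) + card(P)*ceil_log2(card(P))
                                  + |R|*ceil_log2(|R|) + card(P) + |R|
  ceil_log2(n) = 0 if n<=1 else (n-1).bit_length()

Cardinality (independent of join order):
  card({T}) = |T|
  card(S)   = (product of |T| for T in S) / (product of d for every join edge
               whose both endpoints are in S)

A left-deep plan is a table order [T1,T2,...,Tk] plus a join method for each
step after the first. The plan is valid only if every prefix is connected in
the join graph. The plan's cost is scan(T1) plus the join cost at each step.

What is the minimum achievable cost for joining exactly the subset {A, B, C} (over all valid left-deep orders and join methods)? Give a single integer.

Selinger DP over subsets of {A,B,C}:
  {A}: scan cost=50, card=50
  {C}: scan cost=100, card=100
  {B}: scan cost=20, card=20
  {AC}: card=2500; try (A,hash)→800, (C,merge)→1200, (A,merge)→1250, (C,hash)→1500, (A,nl_idx)→3200, (C,nl)→5050 …(+1); best=800 via (A,hash)
  {BC}: card=400; try (B,hash)→400, (C,merge)→940, (B,merge)→1020, (C,hash)→1440, (C,nl)→2020, (B,nl)→2100; best=400 via (B,hash)
  {ABC}: card=10000; try (A,hash)→1400, (B,hash)→3500, (A,merge)→4750, (A,nl_idx)→12800, (A,nl)→20400, (B,merge)→33420 …(+1); best=1400 via (A,hash)

1400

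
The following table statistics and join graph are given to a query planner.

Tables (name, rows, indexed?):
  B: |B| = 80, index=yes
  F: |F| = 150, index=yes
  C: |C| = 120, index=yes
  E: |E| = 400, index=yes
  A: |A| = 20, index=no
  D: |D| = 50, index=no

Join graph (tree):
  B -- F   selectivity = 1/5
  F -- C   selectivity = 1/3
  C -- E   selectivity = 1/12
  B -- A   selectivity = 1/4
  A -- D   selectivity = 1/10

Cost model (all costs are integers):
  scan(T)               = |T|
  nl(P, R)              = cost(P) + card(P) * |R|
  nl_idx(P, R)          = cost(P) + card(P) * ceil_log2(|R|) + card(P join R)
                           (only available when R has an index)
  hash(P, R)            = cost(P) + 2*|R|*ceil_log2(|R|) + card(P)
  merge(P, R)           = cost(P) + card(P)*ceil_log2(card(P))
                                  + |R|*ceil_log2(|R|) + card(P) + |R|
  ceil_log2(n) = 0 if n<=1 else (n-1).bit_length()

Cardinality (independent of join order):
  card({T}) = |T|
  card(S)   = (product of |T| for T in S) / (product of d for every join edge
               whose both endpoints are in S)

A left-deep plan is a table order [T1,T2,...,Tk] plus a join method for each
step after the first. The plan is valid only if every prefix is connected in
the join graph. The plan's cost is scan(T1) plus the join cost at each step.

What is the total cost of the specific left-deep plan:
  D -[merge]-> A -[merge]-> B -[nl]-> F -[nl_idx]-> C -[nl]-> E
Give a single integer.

step 1: scan D: cost=50, card=50
step 2: join A via merge
    card(P join A) = 50*20/(10) = 100
    cost = 50 + 50*6 + 20*5 + 50 + 20 = 520
step 3: join B via merge
    card(P join B) = 100*80/(4) = 2000
    cost = 520 + 100*7 + 80*7 + 100 + 80 = 1960
step 4: join F via nl
    card(P join F) = 2000*150/(5) = 60000
    cost = 1960 + 2000*150 = 301960
step 5: join C via nl_idx
    card(P join C) = 60000*120/(3) = 2400000
    cost = 301960 + 60000*7 + 2400000 = 3121960
step 6: join E via nl
    card(P join E) = 2400000*400/(12) = 80000000
    cost = 3121960 + 2400000*400 = 963121960

963121960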